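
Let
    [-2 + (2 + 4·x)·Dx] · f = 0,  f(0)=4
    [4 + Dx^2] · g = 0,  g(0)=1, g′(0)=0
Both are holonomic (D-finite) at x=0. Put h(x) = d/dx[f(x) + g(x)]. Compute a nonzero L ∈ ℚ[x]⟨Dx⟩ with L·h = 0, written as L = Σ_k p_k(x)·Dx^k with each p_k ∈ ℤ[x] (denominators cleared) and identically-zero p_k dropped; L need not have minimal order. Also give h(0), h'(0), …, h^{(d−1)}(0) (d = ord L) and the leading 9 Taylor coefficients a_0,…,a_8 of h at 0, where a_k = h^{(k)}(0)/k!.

L = (-76 - 64·x - 64·x^2) + (-28 - 120·x - 192·x^2 - 128·x^3)·Dx + (-19 - 16·x - 16·x^2)·Dx^2 + (-7 - 30·x - 48·x^2 - 32·x^3)·Dx^3  (order 3).
h: a_k = 4, -8, 6, -22/3, 35/2, -961/30, 231/4, -135071/1260, 6435/32, …
ICs: h(0) = 4, h′(0) = -8, h′′(0) = 12.

f: a_k = 4, 4, -2, 2, -5/2, 7/2, -21/4, 33/4, -429/32, …
g: a_k = 1, 0, -2, 0, 2/3, 0, -4/45, 0, 2/315, …
Sum ⇒ L₀ = lclm(L_f,L_g) in ℚ(x)⟨Dx⟩.
h=h₀': d/dx-closure on L₀ ⇒ L.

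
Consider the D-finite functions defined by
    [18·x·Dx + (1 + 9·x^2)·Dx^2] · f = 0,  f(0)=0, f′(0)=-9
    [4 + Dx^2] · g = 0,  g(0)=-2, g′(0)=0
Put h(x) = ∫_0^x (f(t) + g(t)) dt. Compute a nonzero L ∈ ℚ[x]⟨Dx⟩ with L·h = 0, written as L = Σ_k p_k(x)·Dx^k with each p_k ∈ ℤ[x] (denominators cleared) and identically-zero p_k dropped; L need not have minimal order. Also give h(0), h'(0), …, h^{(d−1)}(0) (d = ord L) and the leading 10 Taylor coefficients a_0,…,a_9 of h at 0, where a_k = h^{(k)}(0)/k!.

L = (-3744·x + 37584·x^3 + 11664·x^5)·Dx^2 + (-28 + 864·x^2 + 10692·x^4 + 5832·x^6)·Dx^3 + (-936·x + 9396·x^3 + 2916·x^5)·Dx^4 + (-7 + 216·x^2 + 2673·x^4 + 1458·x^6)·Dx^5  (order 5).
h: a_k = 0, -2, -9/2, 4/3, 27/4, -4/15, -243/10, 8/315, 6561/56, -4/2835, …
ICs: h(0) = 0, h′(0) = -2, h′′(0) = -9, h′′′(0) = 8, h′′′′(0) = 162.

f: a_k = 0, -9, 0, 27, 0, -729/5, 0, 6561/7, 0, -6561, …
g: a_k = -2, 0, 4, 0, -4/3, 0, 8/45, 0, -4/315, 0, …
Sum ⇒ L₀ = lclm(L_f,L_g) in ℚ(x)⟨Dx⟩.
h=∫₀ˣh₀: take L = L₀·Dx.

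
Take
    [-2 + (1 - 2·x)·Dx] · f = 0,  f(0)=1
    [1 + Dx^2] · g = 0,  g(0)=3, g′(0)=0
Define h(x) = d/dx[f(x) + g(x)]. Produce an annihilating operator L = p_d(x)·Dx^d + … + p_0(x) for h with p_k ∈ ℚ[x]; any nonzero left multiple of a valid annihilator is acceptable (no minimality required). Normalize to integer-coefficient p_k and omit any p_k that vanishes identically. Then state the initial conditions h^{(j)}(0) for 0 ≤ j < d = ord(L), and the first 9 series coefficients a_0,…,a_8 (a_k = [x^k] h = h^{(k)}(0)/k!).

L = (196 - 16·x + 16·x^2) + (-25 + 54·x - 12·x^2 + 8·x^3)·Dx + (196 - 16·x + 16·x^2)·Dx^2 + (-25 + 54·x - 12·x^2 + 8·x^3)·Dx^3  (order 3).
h: a_k = 2, 5, 24, 129/2, 160, 15359/40, 896, 3440641/1680, 4608, …
ICs: h(0) = 2, h′(0) = 5, h′′(0) = 48.

f: a_k = 1, 2, 4, 8, 16, 32, 64, 128, 256, …
g: a_k = 3, 0, -3/2, 0, 1/8, 0, -1/240, 0, 1/13440, …
Sum ⇒ L₀ = lclm(L_f,L_g) in ℚ(x)⟨Dx⟩.
h=h₀': d/dx-closure on L₀ ⇒ L.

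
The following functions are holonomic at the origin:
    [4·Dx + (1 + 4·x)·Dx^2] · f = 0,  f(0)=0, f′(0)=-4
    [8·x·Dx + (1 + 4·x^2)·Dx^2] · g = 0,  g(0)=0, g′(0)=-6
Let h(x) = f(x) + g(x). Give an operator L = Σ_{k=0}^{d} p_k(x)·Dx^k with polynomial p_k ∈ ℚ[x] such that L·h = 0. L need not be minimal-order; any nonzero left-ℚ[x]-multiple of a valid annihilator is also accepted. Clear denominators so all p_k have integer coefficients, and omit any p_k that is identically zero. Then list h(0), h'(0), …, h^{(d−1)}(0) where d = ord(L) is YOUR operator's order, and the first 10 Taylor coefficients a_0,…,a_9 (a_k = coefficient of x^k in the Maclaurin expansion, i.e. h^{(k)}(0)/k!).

f: a_k = 0, -4, 8, -64/3, 64, -1024/5, 2048/3, -16384/7, 8192, -262144/9, …
g: a_k = 0, -6, 0, 8, 0, -96/5, 0, 384/7, 0, -512/3, …
f+g: L₀ = lclm(L_f,L_g), ord ≤ 2+2.
L = (-8 - 96·x + 96·x^2 + 128·x^3)·Dx + (-10 - 16·x - 72·x^2 + 192·x^3 + 256·x^4)·Dx^2 + (-1 - 2·x + 8·x^2 + 8·x^3 + 48·x^4 + 64·x^5)·Dx^3  (order 3).
h: a_k = 0, -10, 8, -40/3, 64, -224, 2048/3, -16000/7, 8192, -263680/9, …
ICs: h(0) = 0, h′(0) = -10, h′′(0) = 16.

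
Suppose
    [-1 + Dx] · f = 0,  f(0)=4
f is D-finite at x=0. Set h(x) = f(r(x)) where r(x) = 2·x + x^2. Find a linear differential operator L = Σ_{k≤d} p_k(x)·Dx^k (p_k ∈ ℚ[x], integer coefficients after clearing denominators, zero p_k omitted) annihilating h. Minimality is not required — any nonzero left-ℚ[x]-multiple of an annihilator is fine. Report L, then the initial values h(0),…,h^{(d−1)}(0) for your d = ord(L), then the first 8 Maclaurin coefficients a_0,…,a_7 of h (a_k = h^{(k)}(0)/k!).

f: a_k = 4, 4, 2, 2/3, 1/6, 1/30, 1/180, 1/1260, …
Substitute x→r, Dx→(1/r')Dx; clear ⇒ L₀.
L = (-2 - 2·x) + Dx  (order 1).
h: a_k = 4, 8, 12, 40/3, 38/3, 52/5, 346/45, 1628/315, …
ICs: h(0) = 4.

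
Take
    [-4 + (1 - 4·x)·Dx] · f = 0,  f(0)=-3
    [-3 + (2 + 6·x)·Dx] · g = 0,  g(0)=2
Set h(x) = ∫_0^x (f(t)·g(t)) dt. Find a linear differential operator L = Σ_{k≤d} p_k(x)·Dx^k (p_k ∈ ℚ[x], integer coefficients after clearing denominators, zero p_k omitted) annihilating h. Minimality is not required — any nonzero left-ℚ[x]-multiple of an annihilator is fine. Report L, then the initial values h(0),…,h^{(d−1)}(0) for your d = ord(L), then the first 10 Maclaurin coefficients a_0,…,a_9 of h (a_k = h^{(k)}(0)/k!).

L = (11 + 12·x)·Dx + (-2 + 2·x + 24·x^2)·Dx^2  (order 2).
h: a_k = 0, -6, -33/2, -167/4, -4089/32, -129633/320, -347389/256, -2375535/512, -133246473/8192, -2839776755/49152, …
ICs: h(0) = 0, h′(0) = -6.

f: a_k = -3, -12, -48, -192, -768, -3072, -12288, -49152, -196608, -786432, …
g: a_k = 2, 3, -9/4, 27/8, -405/64, 1701/128, -15309/512, 72171/1024, -2814669/16384, 14073345/32768, …
h₀=f·g: eliminate ⇒ L₀, order ≤ 1·1.
h=∫h₀ ⇒ L = L₀·Dx.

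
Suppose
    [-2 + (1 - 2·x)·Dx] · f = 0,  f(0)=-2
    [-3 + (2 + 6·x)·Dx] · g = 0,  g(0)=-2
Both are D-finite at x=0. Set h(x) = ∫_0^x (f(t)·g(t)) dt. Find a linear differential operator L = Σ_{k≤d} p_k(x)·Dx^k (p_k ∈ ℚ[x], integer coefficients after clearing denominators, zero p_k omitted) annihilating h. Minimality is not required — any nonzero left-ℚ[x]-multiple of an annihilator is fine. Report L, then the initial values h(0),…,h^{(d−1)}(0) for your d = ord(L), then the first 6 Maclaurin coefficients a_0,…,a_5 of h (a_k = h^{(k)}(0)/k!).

L = (7 + 6·x)·Dx + (-2 - 2·x + 12·x^2)·Dx^2  (order 2).
h: a_k = 0, 4, 7, 47/6, 215/16, 607/32, …
ICs: h(0) = 0, h′(0) = 4.

f: a_k = -2, -4, -8, -16, -32, -64, …
g: a_k = -2, -3, 9/4, -27/8, 405/64, -1701/128, …
L₀ := L_f ⊗_s L_g (sym. prod.), ord ≤ 1.
h=∫h₀ ⇒ L = L₀·Dx.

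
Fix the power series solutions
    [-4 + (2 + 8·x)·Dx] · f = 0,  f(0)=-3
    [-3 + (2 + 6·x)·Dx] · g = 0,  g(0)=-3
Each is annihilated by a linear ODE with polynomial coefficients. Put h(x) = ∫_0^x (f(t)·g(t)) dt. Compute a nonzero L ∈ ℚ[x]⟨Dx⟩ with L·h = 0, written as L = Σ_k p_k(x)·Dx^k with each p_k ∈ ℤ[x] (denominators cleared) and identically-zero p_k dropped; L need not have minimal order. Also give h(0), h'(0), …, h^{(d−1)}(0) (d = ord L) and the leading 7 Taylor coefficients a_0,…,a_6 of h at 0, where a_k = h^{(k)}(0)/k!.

L = (-7 - 24·x)·Dx + (2 + 14·x + 24·x^2)·Dx^2  (order 2).
h: a_k = 0, 9, 63/4, -3/8, 63/64, -1773/640, 4179/512, …
ICs: h(0) = 0, h′(0) = 9.

f: a_k = -3, -6, 6, -12, 30, -84, 252, …
g: a_k = -3, -9/2, 27/8, -81/16, 1215/128, -5103/256, 45927/1024, …
h₀=f·g: eliminate ⇒ L₀, order ≤ 1·1.
∫: right-multiply L₀ by Dx.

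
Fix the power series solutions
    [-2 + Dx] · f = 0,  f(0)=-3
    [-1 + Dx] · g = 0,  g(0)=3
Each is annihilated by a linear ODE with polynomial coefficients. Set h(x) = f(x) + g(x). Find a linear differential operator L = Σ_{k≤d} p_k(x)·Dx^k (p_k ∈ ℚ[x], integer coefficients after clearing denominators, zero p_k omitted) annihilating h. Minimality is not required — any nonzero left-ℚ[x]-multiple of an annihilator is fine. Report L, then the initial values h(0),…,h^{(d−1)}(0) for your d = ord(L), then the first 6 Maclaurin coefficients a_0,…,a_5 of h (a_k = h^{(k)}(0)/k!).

L = 2 - 3·Dx + Dx^2  (order 2).
h: a_k = 0, -3, -9/2, -7/2, -15/8, -31/40, …
ICs: h(0) = 0, h′(0) = -3.

f: a_k = -3, -6, -6, -4, -2, -4/5, …
g: a_k = 3, 3, 3/2, 1/2, 1/8, 1/40, …
Sum ⇒ L₀ = lclm(L_f,L_g) in ℚ(x)⟨Dx⟩.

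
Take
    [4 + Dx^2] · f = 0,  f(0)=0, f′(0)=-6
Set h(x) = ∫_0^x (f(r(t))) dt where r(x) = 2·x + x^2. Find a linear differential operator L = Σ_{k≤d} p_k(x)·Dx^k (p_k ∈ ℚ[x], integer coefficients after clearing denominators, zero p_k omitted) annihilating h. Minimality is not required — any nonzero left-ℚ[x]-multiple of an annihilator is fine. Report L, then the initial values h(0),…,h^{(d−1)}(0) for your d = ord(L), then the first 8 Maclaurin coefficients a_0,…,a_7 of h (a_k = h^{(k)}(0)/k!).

L = (16 + 48·x + 48·x^2 + 16·x^3)·Dx - Dx^2 + (1 + x)·Dx^3  (order 3).
h: a_k = 0, 0, -6, -2, 8, 48/5, -4/15, -60/7, …
ICs: h(0) = 0, h′(0) = 0, h′′(0) = -12.

f: a_k = 0, -6, 0, 4, 0, -4/5, 0, 8/105, …
h₀=f(r): pull back L_f along r ⇒ L₀.
h=∫₀ˣh₀: take L = L₀·Dx.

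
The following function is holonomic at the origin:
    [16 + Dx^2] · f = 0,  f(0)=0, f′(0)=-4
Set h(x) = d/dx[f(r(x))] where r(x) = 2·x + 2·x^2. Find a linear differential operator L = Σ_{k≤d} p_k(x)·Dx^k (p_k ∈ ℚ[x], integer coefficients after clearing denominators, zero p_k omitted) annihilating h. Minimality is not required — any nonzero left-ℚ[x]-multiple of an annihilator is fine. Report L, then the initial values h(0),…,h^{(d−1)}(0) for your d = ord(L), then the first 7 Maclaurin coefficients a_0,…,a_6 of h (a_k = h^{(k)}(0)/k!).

L = (76 + 512·x + 1536·x^2 + 2048·x^3 + 1024·x^4) + (-6 - 12·x)·Dx + (1 + 4·x + 4·x^2)·Dx^2  (order 2).
h: a_k = -8, -16, 256, 1024, -256/3, -7680, -729088/45, …
ICs: h(0) = -8, h′(0) = -16.

f: a_k = 0, -4, 0, 32/3, 0, -128/15, 0, …
Change of var in L_f (x↦r) gives L₀.
Differentiate: ansatz ord ≤ ord L₀ ⇒ L.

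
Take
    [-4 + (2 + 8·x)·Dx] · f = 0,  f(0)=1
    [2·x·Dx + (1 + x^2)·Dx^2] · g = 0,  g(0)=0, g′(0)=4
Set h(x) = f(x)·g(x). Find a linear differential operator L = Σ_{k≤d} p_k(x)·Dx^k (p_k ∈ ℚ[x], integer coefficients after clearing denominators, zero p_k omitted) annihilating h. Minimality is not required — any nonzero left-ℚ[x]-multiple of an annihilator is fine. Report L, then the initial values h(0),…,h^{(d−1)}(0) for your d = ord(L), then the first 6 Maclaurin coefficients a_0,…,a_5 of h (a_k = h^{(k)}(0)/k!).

L = (12 - 4·x - 4·x^2) + (-4 - 14·x + 12·x^2 + 16·x^3)·Dx + (1 + 8·x + 17·x^2 + 8·x^3 + 16·x^4)·Dx^2  (order 2).
h: a_k = 0, 4, 8, -28/3, 40/3, -548/15, …
ICs: h(0) = 0, h′(0) = 4.

f: a_k = 1, 2, -2, 4, -10, 28, …
g: a_k = 0, 4, 0, -4/3, 0, 4/5, …
Sym-product of L_f,L_g gives L₀ (≤ ord 2).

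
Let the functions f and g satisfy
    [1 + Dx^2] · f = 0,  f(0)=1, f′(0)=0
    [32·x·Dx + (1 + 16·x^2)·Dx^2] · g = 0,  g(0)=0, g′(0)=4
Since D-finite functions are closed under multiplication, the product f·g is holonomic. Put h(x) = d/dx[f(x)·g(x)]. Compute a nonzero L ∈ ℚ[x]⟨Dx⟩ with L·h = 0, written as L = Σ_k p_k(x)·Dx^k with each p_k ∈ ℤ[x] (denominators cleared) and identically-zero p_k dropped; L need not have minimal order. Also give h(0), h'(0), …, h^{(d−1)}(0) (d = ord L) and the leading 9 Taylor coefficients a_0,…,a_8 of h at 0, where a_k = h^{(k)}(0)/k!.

L = (209105 + 6893664·x^2 + 261353216·x^4 + 52248576·x^6 - 2162688·x^8 - 60817408·x^10 + 16777216·x^12) + (108608·x + 9933824·x^3 + 133857280·x^5 + 44564480·x^7 + 20971520·x^9 + 67108864·x^11)·Dx + (210210 + 6980800·x^2 + 263314944·x^4 + 66224128·x^6 + 4063232·x^8 - 54525952·x^10 + 33554432·x^12)·Dx^2 + (108608·x + 9933824·x^3 + 133857280·x^5 + 44564480·x^7 + 20971520·x^9 + 67108864·x^11)·Dx^3 + (1105 + 87136·x^2 + 1961728·x^4 + 13975552·x^6 + 6225920·x^8 + 6291456·x^10 + 16777216·x^12)·Dx^4  (order 4).
h: a_k = 4, 0, -70, 0, 6469/6, 0, -3079271/180, 0, 916452227/3360, …
ICs: h(0) = 4, h′(0) = 0, h′′(0) = -140, h′′′(0) = 0.

f: a_k = 1, 0, -1/2, 0, 1/24, 0, -1/720, 0, 1/40320, …
g: a_k = 0, 4, 0, -64/3, 0, 1024/5, 0, -16384/7, 0, …
h₀=f·g: eliminate ⇒ L₀, order ≤ 2·2.
h=h₀': d/dx-closure on L₀ ⇒ L.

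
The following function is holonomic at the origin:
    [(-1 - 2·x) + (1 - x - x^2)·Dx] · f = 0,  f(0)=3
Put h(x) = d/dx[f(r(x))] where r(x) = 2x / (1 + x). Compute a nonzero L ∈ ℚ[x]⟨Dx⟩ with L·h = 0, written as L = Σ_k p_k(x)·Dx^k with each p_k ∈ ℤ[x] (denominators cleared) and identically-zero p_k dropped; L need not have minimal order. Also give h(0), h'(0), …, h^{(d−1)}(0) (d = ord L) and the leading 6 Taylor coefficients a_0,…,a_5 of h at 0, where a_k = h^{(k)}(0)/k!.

L = (6 + 30·x + 90·x^2 + 50·x^3) + (-1 - 6·x + 30·x^3 + 25·x^4)·Dx  (order 1).
h: a_k = 6, 36, 90, 360, 750, 2700, …
ICs: h(0) = 6.

f: a_k = 3, 3, 6, 9, 15, 24, …
Change of var in L_f (x↦r) gives L₀.
Derive L from L₀ (diff closure).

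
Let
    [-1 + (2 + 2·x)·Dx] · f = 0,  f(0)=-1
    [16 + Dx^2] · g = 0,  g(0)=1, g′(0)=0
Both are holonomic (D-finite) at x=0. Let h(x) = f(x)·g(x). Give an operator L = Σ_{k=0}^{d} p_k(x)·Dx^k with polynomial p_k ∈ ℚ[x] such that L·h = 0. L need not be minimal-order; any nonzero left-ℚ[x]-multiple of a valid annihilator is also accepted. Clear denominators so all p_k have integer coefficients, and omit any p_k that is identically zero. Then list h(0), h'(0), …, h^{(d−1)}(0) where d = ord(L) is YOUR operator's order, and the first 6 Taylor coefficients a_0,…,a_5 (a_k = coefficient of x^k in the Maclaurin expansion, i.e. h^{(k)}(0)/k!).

f: a_k = -1, -1/2, 1/8, -1/16, 5/128, -7/256, …
g: a_k = 1, 0, -8, 0, 32/3, 0, …
L₀ := L_f ⊗_s L_g (sym. prod.), ord ≤ 2.
L = (67 + 128·x + 64·x^2) + (-4 - 4·x)·Dx + (4 + 8·x + 4·x^2)·Dx^2  (order 2).
h: a_k = -1, -1/2, 65/8, 63/16, -4465/384, -3733/768, …
ICs: h(0) = -1, h′(0) = -1/2.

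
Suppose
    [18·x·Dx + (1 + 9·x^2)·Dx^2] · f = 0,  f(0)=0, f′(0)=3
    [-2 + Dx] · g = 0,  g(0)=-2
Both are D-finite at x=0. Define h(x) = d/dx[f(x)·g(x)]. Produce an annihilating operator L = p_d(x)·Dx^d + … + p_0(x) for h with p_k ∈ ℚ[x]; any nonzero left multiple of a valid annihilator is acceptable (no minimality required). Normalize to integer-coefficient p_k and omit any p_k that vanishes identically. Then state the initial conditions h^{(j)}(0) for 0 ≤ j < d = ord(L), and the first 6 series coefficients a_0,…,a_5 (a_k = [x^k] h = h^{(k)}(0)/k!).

L = (-14 - 72·x + 558·x^2 - 648·x^3 + 324·x^4) + (5 + 54·x - 315·x^2 + 486·x^3 - 324·x^4)·Dx + (1 - 9·x + 18·x^2 - 81·x^3 + 81·x^4)·Dx^2  (order 2).
h: a_k = -6, -24, 18, 112, -326, -1032, …
ICs: h(0) = -6, h′(0) = -24.

f: a_k = 0, 3, 0, -9, 0, 243/5, …
g: a_k = -2, -4, -4, -8/3, -4/3, -8/15, …
Product ⇒ symmetric product L₀, ord ≤ 2.
Derive L from L₀ (diff closure).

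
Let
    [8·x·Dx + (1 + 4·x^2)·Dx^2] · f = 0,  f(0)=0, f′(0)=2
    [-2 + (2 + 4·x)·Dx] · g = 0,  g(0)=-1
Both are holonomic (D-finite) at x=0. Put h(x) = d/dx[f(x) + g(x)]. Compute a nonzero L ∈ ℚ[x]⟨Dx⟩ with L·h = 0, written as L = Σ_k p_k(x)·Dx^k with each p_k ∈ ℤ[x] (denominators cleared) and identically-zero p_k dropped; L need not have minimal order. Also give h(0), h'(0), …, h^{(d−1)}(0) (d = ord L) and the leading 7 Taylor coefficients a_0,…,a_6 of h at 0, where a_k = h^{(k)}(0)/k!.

f: a_k = 0, 2, 0, -8/3, 0, 32/5, 0, …
g: a_k = -1, -1, 1/2, -1/2, 5/8, -7/8, 21/16, …
Sum ⇒ L₀ = lclm(L_f,L_g) in ℚ(x)⟨Dx⟩.
h=h₀': d/dx-closure on L₀ ⇒ L.
L = (-8 - 40·x + 96·x^2 + 96·x^3) + (-11 - 32·x + 40·x^2 + 384·x^3 + 336·x^4)·Dx + (-1 + 6·x + 24·x^2 + 48·x^3 + 112·x^4 + 96·x^5)·Dx^2  (order 2).
h: a_k = 1, 1, -19/2, 5/2, 221/8, 63/8, -2279/16, …
ICs: h(0) = 1, h′(0) = 1.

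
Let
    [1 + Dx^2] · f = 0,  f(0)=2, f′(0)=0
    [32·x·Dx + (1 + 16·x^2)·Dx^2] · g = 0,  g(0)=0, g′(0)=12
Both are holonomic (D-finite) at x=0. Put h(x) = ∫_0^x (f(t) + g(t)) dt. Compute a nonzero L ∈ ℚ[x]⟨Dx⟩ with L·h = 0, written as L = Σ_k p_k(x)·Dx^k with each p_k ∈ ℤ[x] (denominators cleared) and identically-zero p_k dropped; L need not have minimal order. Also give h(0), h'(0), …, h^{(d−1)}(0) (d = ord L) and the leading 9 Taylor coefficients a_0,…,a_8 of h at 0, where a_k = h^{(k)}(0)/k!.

L = (-6112·x + 99328·x^3 + 8192·x^5)·Dx^2 + (-31 + 1072·x^2 + 25344·x^4 + 4096·x^6)·Dx^3 + (-6112·x + 99328·x^3 + 8192·x^5)·Dx^4 + (-31 + 1072·x^2 + 25344·x^4 + 4096·x^6)·Dx^5  (order 5).
h: a_k = 0, 2, 6, -1/3, -16, 1/60, 512/5, -1/2520, -6144/7, …
ICs: h(0) = 0, h′(0) = 2, h′′(0) = 12, h′′′(0) = -2, h′′′′(0) = -384.

f: a_k = 2, 0, -1, 0, 1/12, 0, -1/360, 0, 1/20160, …
g: a_k = 0, 12, 0, -64, 0, 3072/5, 0, -49152/7, 0, …
f+g: L₀ = lclm(L_f,L_g), ord ≤ 2+2.
Integrate: L := L₀·Dx.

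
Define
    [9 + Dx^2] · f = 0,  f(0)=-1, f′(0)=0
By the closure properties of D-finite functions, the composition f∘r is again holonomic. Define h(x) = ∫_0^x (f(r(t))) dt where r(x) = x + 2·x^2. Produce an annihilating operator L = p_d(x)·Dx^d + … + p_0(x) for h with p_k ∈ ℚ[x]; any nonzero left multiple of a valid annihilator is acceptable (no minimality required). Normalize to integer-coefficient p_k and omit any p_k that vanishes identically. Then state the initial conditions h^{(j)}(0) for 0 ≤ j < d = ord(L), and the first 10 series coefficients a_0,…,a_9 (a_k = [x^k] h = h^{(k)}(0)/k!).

L = (9 + 108·x + 432·x^2 + 576·x^3)·Dx - 4·Dx^2 + (1 + 4·x)·Dx^3  (order 3).
h: a_k = 0, -1, 0, 3/2, 9/2, 117/40, -9/2, -6399/560, -1917/160, 3279/4480, …
ICs: h(0) = 0, h′(0) = -1, h′′(0) = 0.

f: a_k = -1, 0, 9/2, 0, -27/8, 0, 81/80, 0, -729/4480, 0, …
Change of var in L_f (x↦r) gives L₀.
Integrate: L := L₀·Dx.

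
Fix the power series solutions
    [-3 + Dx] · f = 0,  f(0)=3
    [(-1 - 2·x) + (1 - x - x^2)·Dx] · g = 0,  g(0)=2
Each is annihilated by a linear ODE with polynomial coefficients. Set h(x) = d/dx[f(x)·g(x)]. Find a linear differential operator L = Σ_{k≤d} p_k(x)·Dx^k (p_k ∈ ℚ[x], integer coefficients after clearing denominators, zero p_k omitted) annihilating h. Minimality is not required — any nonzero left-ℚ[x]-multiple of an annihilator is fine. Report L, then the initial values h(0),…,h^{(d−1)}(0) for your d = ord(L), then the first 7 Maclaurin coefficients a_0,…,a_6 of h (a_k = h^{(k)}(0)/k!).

f: a_k = 3, 9, 27/2, 27/2, 81/8, 243/40, 243/80, …
g: a_k = 2, 2, 4, 6, 10, 16, 26, …
Product ⇒ symmetric product L₀, ord ≤ 1.
h=h₀': d/dx-closure on L₀ ⇒ L.
L = (19 - 6·x - 21·x^2 + 6·x^3 + 9·x^4) + (-4 + 5·x + 6·x^2 - 4·x^3 - 3·x^4)·Dx  (order 1).
h: a_k = 24, 114, 324, 741, 1527, 59607/20, 56331/10, …
ICs: h(0) = 24.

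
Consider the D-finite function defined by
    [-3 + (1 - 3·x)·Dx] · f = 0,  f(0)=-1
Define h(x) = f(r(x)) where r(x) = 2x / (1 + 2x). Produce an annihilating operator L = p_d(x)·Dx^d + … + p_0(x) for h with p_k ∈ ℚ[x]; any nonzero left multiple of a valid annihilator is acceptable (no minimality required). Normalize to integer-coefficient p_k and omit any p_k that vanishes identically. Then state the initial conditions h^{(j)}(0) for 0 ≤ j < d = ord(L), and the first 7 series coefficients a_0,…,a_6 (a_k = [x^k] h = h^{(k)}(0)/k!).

L = 6 + (-1 + 2·x + 8·x^2)·Dx  (order 1).
h: a_k = -1, -6, -24, -96, -384, -1536, -6144, …
ICs: h(0) = -1.

f: a_k = -1, -3, -9, -27, -81, -243, -729, …
Substitute x→r, Dx→(1/r')Dx; clear ⇒ L₀.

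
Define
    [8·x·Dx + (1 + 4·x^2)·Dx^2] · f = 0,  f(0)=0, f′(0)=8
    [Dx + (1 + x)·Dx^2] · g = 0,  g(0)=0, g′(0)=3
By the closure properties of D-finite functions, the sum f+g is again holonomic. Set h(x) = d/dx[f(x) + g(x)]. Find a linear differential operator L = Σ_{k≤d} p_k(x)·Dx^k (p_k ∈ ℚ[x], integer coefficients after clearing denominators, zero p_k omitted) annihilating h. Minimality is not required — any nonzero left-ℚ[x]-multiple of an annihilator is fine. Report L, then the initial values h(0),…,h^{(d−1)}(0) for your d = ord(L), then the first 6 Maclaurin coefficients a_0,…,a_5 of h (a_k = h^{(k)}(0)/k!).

f: a_k = 0, 8, 0, -32/3, 0, 128/5, …
g: a_k = 0, 3, -3/2, 1, -3/4, 3/5, …
Sum ⇒ L₀ = lclm(L_f,L_g) in ℚ(x)⟨Dx⟩.
Differentiate: ansatz ord ≤ ord L₀ ⇒ L.
L = (-8 - 24·x + 96·x^2 + 32·x^3) + (-10 - 16·x + 72·x^2 + 192·x^3 + 64·x^4)·Dx + (-1 + 7·x + 8·x^2 + 32·x^3 + 48·x^4 + 16·x^5)·Dx^2  (order 2).
h: a_k = 11, -3, -29, -3, 131, -3, …
ICs: h(0) = 11, h′(0) = -3.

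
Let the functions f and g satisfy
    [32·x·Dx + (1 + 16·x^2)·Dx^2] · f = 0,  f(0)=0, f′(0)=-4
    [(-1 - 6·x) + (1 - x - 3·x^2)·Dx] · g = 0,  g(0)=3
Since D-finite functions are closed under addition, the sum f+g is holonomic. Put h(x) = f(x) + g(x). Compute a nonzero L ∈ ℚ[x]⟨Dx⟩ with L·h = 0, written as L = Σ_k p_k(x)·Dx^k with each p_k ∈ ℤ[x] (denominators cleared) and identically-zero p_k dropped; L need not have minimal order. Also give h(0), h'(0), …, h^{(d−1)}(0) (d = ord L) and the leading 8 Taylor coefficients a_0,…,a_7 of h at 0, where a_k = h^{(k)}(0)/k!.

L = (128 - 512·x - 10560·x^2 - 25344·x^3 - 95904·x^4 - 41472·x^6)·Dx + (-37 - 208·x + 206·x^2 - 1476·x^3 - 24336·x^4 - 66528·x^5 - 6912·x^6 - 41472·x^7)·Dx^2 + (4 + 21·x + 198·x^2 + 90·x^3 + 1775·x^4 - 4080·x^5 - 6336·x^6 - 2304·x^7 - 6912·x^8)·Dx^3  (order 3).
h: a_k = 3, -1, 12, 127/3, 57, -424/5, 291, 20941/7, …
ICs: h(0) = 3, h′(0) = -1, h′′(0) = 24.

f: a_k = 0, -4, 0, 64/3, 0, -1024/5, 0, 16384/7, …
g: a_k = 3, 3, 12, 21, 57, 120, 291, 651, …
Weyl lclm of L_f,L_g ⇒ L₀ (ord ≤ 3).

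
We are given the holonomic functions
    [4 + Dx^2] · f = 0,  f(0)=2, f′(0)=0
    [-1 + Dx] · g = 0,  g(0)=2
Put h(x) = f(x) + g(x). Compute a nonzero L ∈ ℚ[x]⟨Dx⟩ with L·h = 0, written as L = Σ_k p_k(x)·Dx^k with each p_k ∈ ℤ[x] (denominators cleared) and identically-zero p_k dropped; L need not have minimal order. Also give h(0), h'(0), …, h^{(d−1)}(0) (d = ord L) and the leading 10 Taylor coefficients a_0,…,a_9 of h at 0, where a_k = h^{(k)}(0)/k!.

L = -4 + 4·Dx - Dx^2 + Dx^3  (order 3).
h: a_k = 4, 2, -3, 1/3, 17/12, 1/60, -7/40, 1/2520, 257/20160, 1/181440, …
ICs: h(0) = 4, h′(0) = 2, h′′(0) = -6.

f: a_k = 2, 0, -4, 0, 4/3, 0, -8/45, 0, 4/315, 0, …
g: a_k = 2, 2, 1, 1/3, 1/12, 1/60, 1/360, 1/2520, 1/20160, 1/181440, …
L₀ := lclm(L_f,L_g); ord L₀ ≤ 2+1.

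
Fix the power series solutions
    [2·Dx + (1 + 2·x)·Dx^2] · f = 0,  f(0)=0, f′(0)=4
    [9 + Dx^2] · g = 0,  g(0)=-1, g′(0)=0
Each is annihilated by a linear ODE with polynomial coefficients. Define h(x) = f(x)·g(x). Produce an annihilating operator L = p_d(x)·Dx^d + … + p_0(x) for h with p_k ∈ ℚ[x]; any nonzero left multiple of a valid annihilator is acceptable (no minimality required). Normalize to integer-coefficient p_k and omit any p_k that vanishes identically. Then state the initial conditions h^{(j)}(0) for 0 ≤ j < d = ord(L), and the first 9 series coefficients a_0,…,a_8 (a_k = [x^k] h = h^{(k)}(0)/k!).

L = (63 + 1053·x + 3969·x^2 + 5832·x^3 + 2916·x^4) + (63 + 450·x + 972·x^2 + 648·x^3)·Dx + (25 + 270·x + 918·x^2 + 1296·x^3 + 648·x^4)·Dx^2 + (7 + 50·x + 108·x^2 + 72·x^3)·Dx^3 + (2 + 17·x + 53·x^2 + 72·x^3 + 36·x^4)·Dx^4  (order 4).
h: a_k = 0, -4, 4, 38/3, -10, -23/10, -7/6, 991/140, -181/20, …
ICs: h(0) = 0, h′(0) = -4, h′′(0) = 8, h′′′(0) = 76.

f: a_k = 0, 4, -4, 16/3, -8, 64/5, -64/3, 256/7, -64, …
g: a_k = -1, 0, 9/2, 0, -27/8, 0, 81/80, 0, -729/4480, …
Sym-product of L_f,L_g gives L₀ (≤ ord 4).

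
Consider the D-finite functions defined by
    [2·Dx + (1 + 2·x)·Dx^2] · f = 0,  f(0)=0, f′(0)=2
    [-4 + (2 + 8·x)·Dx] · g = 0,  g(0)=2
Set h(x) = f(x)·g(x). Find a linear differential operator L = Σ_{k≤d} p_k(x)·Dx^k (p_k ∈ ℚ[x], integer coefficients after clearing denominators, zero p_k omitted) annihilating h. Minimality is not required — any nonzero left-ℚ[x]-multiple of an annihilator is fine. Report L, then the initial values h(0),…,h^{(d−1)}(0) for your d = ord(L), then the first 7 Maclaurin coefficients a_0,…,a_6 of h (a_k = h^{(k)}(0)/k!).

f: a_k = 0, 2, -2, 8/3, -4, 32/5, -32/3, …
g: a_k = 2, 4, -4, 8, -20, 56, -168, …
h₀=f·g: eliminate ⇒ L₀, order ≤ 2·1.
L = (8 + 8·x) + (-2 - 8·x)·Dx + (1 + 10·x + 32·x^2 + 32·x^3)·Dx^2  (order 2).
h: a_k = 0, 4, 4, -32/3, 80/3, -1048/15, 968/5, …
ICs: h(0) = 0, h′(0) = 4.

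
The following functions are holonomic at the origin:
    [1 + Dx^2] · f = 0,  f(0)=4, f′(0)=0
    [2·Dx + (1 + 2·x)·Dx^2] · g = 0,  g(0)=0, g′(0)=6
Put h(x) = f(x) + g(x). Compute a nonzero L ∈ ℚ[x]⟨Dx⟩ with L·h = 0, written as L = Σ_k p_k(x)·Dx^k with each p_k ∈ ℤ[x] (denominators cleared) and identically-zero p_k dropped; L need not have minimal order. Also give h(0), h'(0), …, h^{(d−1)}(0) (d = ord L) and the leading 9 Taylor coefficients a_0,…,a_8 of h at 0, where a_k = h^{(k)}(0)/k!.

L = (50 + 8·x + 8·x^2)·Dx + (9 + 22·x + 12·x^2 + 8·x^3)·Dx^2 + (50 + 8·x + 8·x^2)·Dx^3 + (9 + 22·x + 12·x^2 + 8·x^3)·Dx^4  (order 4).
h: a_k = 4, 6, -8, 8, -71/6, 96/5, -5761/180, 384/7, -967679/10080, …
ICs: h(0) = 4, h′(0) = 6, h′′(0) = -16, h′′′(0) = 48.

f: a_k = 4, 0, -2, 0, 1/6, 0, -1/180, 0, 1/10080, …
g: a_k = 0, 6, -6, 8, -12, 96/5, -32, 384/7, -96, …
h₀=f+g: left-lcm gives L₀, ord ≤ 4.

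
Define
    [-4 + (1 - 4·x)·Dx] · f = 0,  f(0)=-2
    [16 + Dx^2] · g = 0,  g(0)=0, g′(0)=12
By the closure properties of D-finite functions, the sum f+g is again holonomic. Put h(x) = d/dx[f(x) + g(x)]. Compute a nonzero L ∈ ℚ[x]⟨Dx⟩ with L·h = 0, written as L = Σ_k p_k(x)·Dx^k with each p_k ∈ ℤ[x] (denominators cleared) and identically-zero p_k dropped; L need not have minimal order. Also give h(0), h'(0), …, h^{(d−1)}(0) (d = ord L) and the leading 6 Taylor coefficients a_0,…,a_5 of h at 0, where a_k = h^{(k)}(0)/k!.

L = (1664 - 1024·x + 2048·x^2) + (-112 + 576·x - 768·x^2 + 1024·x^3)·Dx + (104 - 64·x + 128·x^2)·Dx^2 + (-7 + 36·x - 48·x^2 + 64·x^3)·Dx^3  (order 3).
h: a_k = 4, -64, -480, -2048, -10112, -49152, …
ICs: h(0) = 4, h′(0) = -64, h′′(0) = -960.

f: a_k = -2, -8, -32, -128, -512, -2048, …
g: a_k = 0, 12, 0, -32, 0, 128/5, …
Weyl lclm of L_f,L_g ⇒ L₀ (ord ≤ 3).
Differentiate: ansatz ord ≤ ord L₀ ⇒ L.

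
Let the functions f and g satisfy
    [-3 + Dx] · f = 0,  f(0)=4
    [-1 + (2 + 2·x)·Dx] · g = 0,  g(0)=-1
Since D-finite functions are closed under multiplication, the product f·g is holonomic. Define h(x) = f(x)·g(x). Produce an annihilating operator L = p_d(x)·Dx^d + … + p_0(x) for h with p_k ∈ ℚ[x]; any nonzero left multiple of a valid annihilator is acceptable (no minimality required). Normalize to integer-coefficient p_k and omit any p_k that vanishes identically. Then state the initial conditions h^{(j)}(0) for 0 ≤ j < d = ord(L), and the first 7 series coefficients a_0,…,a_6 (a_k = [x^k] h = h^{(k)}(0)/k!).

f: a_k = 4, 12, 18, 18, 27/2, 81/10, 81/20, …
g: a_k = -1, -1/2, 1/8, -1/16, 5/128, -7/256, 21/1024, …
f·g: L₀ = L_f ⊗_s L_g, ord ≤ 1·1.
L = (-7 - 6·x) + (2 + 2·x)·Dx  (order 1).
h: a_k = -4, -14, -47/2, -103/4, -667/32, -4277/320, -9063/1280, …
ICs: h(0) = -4.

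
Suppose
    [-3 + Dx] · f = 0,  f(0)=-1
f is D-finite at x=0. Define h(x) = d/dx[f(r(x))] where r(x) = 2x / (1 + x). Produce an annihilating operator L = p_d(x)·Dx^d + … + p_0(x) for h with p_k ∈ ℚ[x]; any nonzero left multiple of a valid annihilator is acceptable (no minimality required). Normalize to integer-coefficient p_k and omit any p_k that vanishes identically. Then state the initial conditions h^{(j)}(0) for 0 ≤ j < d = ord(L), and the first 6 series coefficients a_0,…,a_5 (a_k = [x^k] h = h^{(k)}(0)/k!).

f: a_k = -1, -3, -9/2, -9/2, -27/8, -81/40, …
h₀=f(r): pull back L_f along r ⇒ L₀.
h₀' ⇒ L via d/dx closure of L₀.
L = (4 - 2·x) + (-1 - 2·x - x^2)·Dx  (order 1).
h: a_k = -6, -24, -18, 24, 6, -144/5, …
ICs: h(0) = -6.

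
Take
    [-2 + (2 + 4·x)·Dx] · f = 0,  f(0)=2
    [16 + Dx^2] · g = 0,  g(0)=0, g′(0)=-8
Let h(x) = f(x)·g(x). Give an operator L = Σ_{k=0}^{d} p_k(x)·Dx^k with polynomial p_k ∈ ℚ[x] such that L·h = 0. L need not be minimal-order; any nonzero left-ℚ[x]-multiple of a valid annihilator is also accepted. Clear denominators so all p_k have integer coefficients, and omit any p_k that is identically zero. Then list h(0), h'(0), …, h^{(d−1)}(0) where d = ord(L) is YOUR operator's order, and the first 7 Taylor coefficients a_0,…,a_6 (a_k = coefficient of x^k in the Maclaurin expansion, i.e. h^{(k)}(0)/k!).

f: a_k = 2, 2, -1, 1, -5/4, 7/4, -21/8, …
g: a_k = 0, -8, 0, 64/3, 0, -256/15, 0, …
h₀=f·g: eliminate ⇒ L₀, order ≤ 1·2.
L = (19 + 64·x + 64·x^2) + (-2 - 4·x)·Dx + (1 + 4·x + 4·x^2)·Dx^2  (order 2).
h: a_k = 0, -16, -16, 152/3, 104/3, -682/15, -134/5, …
ICs: h(0) = 0, h′(0) = -16.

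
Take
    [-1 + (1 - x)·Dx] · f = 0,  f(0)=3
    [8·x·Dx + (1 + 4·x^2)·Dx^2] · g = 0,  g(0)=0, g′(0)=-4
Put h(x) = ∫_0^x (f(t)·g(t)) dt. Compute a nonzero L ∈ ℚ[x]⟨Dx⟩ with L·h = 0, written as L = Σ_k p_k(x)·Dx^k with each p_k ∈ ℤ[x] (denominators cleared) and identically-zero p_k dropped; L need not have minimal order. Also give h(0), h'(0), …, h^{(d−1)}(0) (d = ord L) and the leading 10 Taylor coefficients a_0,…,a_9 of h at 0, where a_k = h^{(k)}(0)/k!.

f: a_k = 3, 3, 3, 3, 3, 3, 3, 3, 3, 3, …
g: a_k = 0, -4, 0, 16/3, 0, -64/5, 0, 256/7, 0, -1024/9, …
Product ⇒ symmetric product L₀, ord ≤ 2.
∫: right-multiply L₀ by Dx.
L = 8·x·Dx + (2 - 8·x + 16·x^2)·Dx^2 + (-1 + x - 4·x^2 + 4·x^3)·Dx^3  (order 3).
h: a_k = 0, 0, -6, -4, 1, 4/5, -86/15, -172/35, 659/70, 2636/315, …
ICs: h(0) = 0, h′(0) = 0, h′′(0) = -12.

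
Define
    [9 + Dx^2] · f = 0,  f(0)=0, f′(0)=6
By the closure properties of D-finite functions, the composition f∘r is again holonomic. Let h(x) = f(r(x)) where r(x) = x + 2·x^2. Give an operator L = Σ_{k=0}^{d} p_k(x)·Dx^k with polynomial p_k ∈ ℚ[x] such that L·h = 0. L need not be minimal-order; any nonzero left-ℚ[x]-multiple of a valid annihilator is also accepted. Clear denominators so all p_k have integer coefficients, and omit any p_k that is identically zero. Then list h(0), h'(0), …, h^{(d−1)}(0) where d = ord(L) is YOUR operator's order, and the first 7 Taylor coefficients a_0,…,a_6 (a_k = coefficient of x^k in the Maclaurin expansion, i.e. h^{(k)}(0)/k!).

L = (9 + 108·x + 432·x^2 + 576·x^3) - 4·Dx + (1 + 4·x)·Dx^2  (order 2).
h: a_k = 0, 6, 12, -9, -54, -2079/20, -63/2, …
ICs: h(0) = 0, h′(0) = 6.

f: a_k = 0, 6, 0, -9, 0, 81/20, 0, …
Change of var in L_f (x↦r) gives L₀.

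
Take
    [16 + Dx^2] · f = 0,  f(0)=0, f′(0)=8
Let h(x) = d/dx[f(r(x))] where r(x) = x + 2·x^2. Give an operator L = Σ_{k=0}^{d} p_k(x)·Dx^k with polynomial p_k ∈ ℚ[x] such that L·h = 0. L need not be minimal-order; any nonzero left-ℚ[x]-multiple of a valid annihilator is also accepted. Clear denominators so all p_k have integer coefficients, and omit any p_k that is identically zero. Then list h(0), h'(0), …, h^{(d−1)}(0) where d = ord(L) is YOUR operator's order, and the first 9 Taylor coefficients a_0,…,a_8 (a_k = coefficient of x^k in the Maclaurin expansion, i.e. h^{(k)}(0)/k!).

L = (64 + 256·x + 1536·x^2 + 4096·x^3 + 4096·x^4) + (-12 - 48·x)·Dx + (1 + 8·x + 16·x^2)·Dx^2  (order 2).
h: a_k = 8, 32, -64, -512, -3584/3, 0, 212992/45, 458752/45, 2326528/315, …
ICs: h(0) = 8, h′(0) = 32.

f: a_k = 0, 8, 0, -64/3, 0, 256/15, 0, -2048/315, 0, …
L₀ from L_f via x↦r, Dx↦r'^{-1}Dx.
h₀' ⇒ L via d/dx closure of L₀.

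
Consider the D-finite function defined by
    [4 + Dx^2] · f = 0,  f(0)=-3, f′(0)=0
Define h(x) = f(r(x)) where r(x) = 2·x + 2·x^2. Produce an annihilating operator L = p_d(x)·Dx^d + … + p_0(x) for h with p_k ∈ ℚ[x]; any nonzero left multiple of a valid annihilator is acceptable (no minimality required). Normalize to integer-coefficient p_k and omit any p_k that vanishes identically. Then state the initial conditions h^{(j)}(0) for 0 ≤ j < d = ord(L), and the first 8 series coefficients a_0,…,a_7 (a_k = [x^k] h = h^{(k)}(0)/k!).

f: a_k = -3, 0, 6, 0, -2, 0, 4/15, 0, …
f∘r: x↦r, Dx↦Dx/r' in L_f ⇒ L₀.
L = (16 + 96·x + 192·x^2 + 128·x^3) - 2·Dx + (1 + 2·x)·Dx^2  (order 2).
h: a_k = -3, 0, 24, 48, -8, -128, -2624/15, -128/5, …
ICs: h(0) = -3, h′(0) = 0.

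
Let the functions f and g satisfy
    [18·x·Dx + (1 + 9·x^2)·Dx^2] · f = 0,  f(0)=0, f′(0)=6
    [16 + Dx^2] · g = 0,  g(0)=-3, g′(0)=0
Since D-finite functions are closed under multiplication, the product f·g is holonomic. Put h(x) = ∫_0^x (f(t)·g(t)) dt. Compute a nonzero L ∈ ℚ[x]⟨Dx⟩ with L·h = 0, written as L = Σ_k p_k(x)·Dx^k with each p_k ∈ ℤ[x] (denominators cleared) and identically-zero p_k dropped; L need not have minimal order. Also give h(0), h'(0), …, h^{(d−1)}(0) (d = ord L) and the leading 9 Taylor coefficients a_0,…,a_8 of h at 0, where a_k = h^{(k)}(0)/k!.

f: a_k = 0, 6, 0, -18, 0, 486/5, 0, -4374/7, 0, …
g: a_k = -3, 0, 24, 0, -32, 0, 256/15, 0, -512/105, …
Product ⇒ symmetric product L₀, ord ≤ 4.
h=∫₀ˣh₀: take L = L₀·Dx.
L = (20800 + 494784·x^2 + 2923776·x^4 + 11943936·x^6 + 26873856·x^8)·Dx + (19584·x + 342144·x^3 + 2239488·x^5 + 6718464·x^7)·Dx^2 + (1700 + 42732·x^2 + 318816·x^4 + 1492992·x^6 + 3359232·x^8)·Dx^3 + (1224·x + 21384·x^3 + 139968·x^5 + 419904·x^7)·Dx^4 + (25 + 738·x^2 + 8505·x^4 + 46656·x^6 + 104976·x^8)·Dx^5  (order 5).
h: a_k = 0, 0, -9, 0, 99/2, 0, -763/5, 0, 85501/140, …
ICs: h(0) = 0, h′(0) = 0, h′′(0) = -18, h′′′(0) = 0, h′′′′(0) = 1188.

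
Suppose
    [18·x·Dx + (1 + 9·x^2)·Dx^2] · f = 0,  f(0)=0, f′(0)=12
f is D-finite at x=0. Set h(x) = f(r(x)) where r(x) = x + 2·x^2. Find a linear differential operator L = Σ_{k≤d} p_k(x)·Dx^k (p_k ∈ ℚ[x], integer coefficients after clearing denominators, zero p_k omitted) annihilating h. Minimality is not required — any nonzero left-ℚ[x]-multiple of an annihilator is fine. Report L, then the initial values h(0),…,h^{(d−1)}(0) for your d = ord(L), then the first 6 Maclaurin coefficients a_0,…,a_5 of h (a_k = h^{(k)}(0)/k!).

f: a_k = 0, 12, 0, -36, 0, 972/5, …
h₀=f(r): pull back L_f along r ⇒ L₀.
L = (-4 + 18·x + 144·x^2 + 432·x^3 + 432·x^4)·Dx + (1 + 4·x + 9·x^2 + 72·x^3 + 180·x^4 + 144·x^5)·Dx^2  (order 2).
h: a_k = 0, 12, 24, -36, -216, -1188/5, …
ICs: h(0) = 0, h′(0) = 12.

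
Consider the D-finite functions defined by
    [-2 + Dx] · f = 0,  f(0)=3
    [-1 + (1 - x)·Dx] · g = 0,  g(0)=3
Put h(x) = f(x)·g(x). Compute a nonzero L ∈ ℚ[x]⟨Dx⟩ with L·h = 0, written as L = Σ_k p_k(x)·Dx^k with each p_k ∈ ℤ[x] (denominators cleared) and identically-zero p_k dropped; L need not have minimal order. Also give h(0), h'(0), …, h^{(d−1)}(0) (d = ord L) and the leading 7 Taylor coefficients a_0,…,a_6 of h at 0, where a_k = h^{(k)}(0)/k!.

f: a_k = 3, 6, 6, 4, 2, 4/5, 4/15, …
g: a_k = 3, 3, 3, 3, 3, 3, 3, …
h₀=f·g: eliminate ⇒ L₀, order ≤ 1·1.
L = (3 - 2·x) + (-1 + x)·Dx  (order 1).
h: a_k = 9, 27, 45, 57, 63, 327/5, 331/5, …
ICs: h(0) = 9.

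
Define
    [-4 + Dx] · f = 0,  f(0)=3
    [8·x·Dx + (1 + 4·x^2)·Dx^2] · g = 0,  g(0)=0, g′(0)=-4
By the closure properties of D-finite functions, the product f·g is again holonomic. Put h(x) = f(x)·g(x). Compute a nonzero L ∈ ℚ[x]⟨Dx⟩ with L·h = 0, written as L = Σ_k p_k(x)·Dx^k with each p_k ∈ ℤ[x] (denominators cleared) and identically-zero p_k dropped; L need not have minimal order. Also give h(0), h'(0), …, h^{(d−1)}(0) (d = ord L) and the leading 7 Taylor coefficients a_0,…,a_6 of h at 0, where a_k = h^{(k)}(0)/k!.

f: a_k = 3, 12, 24, 32, 32, 128/5, 256/15, …
g: a_k = 0, -4, 0, 16/3, 0, -64/5, 0, …
Product ⇒ symmetric product L₀, ord ≤ 2.
L = (16 - 32·x + 64·x^2) + (-8 + 8·x - 32·x^2)·Dx + (1 + 4·x^2)·Dx^2  (order 2).
h: a_k = 0, -12, -48, -80, -64, -192/5, -256/3, …
ICs: h(0) = 0, h′(0) = -12.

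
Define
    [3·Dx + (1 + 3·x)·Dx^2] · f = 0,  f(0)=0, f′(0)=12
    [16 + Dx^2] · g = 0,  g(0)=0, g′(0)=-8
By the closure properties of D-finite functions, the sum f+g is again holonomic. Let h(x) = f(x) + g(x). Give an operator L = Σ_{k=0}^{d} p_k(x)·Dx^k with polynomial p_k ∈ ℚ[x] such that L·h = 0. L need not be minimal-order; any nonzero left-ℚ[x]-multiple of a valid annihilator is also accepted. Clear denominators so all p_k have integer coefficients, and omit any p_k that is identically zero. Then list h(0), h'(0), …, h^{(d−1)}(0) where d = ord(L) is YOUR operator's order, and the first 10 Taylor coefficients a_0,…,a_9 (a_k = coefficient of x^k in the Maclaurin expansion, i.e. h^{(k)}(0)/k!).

f: a_k = 0, 12, -18, 36, -81, 972/5, -486, 8748/7, -6561/2, 8748, …
g: a_k = 0, -8, 0, 64/3, 0, -256/15, 0, 2048/315, 0, -4096/2835, …
f+g: L₀ = lclm(L_f,L_g), ord ≤ 2+2.
L = (1680 + 2304·x + 3456·x^2)·Dx + (272 + 1584·x + 3456·x^2 + 3456·x^3)·Dx^2 + (105 + 144·x + 216·x^2)·Dx^3 + (17 + 99·x + 216·x^2 + 216·x^3)·Dx^4  (order 4).
h: a_k = 0, 4, -18, 172/3, -81, 532/3, -486, 395708/315, -6561/2, 24796484/2835, …
ICs: h(0) = 0, h′(0) = 4, h′′(0) = -36, h′′′(0) = 344.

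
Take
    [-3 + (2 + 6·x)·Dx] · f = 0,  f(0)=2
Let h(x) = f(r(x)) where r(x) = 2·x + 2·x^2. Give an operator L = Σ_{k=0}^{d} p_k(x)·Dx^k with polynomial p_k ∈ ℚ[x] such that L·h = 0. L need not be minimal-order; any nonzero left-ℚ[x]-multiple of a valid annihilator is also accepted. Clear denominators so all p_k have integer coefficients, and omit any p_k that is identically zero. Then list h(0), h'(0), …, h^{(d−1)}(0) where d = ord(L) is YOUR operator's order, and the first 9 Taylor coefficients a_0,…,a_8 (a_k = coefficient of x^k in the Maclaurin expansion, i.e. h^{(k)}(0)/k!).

L = (-3 - 6·x) + (1 + 6·x + 6·x^2)·Dx  (order 1).
h: a_k = 2, 6, -3, 9, -117/4, 405/4, -2943/8, 11097/8, -344493/64, …
ICs: h(0) = 2.

f: a_k = 2, 3, -9/4, 27/8, -405/64, 1701/128, -15309/512, 72171/1024, -2814669/16384, …
L₀ from L_f via x↦r, Dx↦r'^{-1}Dx.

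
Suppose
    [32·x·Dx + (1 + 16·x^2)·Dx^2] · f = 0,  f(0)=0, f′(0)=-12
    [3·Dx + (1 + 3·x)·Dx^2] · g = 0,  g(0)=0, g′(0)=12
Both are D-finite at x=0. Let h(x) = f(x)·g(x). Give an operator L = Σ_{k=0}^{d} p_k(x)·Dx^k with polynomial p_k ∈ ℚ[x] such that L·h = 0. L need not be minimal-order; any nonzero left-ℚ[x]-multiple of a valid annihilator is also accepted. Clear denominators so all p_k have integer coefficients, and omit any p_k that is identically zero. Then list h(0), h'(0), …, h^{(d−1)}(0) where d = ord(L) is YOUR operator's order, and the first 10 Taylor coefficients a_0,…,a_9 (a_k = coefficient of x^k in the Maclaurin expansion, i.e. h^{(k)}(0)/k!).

L = (15744 + 89280·x + 811008·x^2 + 5299200·x^3 + 13271040·x^4 + 17252352·x^5 + 21233664·x^7)·Dx + (4258 + 91200·x + 775488·x^2 + 4635648·x^3 + 18247680·x^4 + 41140224·x^5 + 46448640·x^6 + 21233664·x^7 + 74317824·x^8)·Dx^2 + (492 + 12548·x + 131328·x^2 + 747968·x^3 + 3219456·x^4 + 10146816·x^5 + 21233664·x^6 + 24920064·x^7 + 21233664·x^8 + 42467328·x^9)·Dx^3 + (73 + 822·x + 6161·x^2 + 34944·x^3 + 151168·x^4 + 500736·x^5 + 1322496·x^6 + 2654208·x^7 + 3244032·x^8 + 3538944·x^9 + 5308416·x^10)·Dx^4  (order 4).
h: a_k = 0, 0, -144, 216, 336, -180, -37008/5, 58536/5, 297936/5, -2392686/35, …
ICs: h(0) = 0, h′(0) = 0, h′′(0) = -288, h′′′(0) = 1296.

f: a_k = 0, -12, 0, 64, 0, -3072/5, 0, 49152/7, 0, -262144/3, …
g: a_k = 0, 12, -18, 36, -81, 972/5, -486, 8748/7, -6561/2, 8748, …
Sym-product of L_f,L_g gives L₀ (≤ ord 4).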